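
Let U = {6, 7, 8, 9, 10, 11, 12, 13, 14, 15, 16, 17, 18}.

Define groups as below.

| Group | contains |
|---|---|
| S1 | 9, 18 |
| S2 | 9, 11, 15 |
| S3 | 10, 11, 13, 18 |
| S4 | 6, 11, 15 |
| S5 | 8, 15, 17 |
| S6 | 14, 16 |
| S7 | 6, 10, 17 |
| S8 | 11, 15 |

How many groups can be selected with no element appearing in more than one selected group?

S1, S6, S7, S8 are pairwise disjoint (S1={9,18}; S6={14,16}; S7={6,10,17}; S8={11,15}).
Every remaining group overlaps one of these, and no 5 of the listed groups are pairwise disjoint, so 4 is the maximum.

4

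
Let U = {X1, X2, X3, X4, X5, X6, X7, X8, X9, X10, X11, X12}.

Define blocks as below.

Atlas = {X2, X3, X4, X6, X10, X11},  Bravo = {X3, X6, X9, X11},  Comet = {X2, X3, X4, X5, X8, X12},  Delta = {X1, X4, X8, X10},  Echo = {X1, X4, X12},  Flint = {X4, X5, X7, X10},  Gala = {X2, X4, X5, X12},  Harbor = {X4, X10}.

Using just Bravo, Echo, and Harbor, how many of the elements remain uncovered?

4

Union of Bravo, Echo, Harbor = {X1, X3, X4, X6, X9, X10, X11, X12}.
Not covered: X2, X5, X7, X8 — 4 elements.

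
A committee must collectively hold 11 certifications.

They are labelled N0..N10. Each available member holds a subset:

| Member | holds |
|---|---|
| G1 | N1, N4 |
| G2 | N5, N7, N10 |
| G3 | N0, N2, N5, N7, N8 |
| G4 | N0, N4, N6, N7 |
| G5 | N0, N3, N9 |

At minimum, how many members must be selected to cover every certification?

5

Take {G1, G2, G3, G4, G5}. Their union is {N0, N1, N2, N3, N4, N5, N6, N7, N8, N9, N10}, which is all 11 certifications.
No 4 of the 5 members cover everything (all 5 combinations miss at least one certification), so 5 is optimal.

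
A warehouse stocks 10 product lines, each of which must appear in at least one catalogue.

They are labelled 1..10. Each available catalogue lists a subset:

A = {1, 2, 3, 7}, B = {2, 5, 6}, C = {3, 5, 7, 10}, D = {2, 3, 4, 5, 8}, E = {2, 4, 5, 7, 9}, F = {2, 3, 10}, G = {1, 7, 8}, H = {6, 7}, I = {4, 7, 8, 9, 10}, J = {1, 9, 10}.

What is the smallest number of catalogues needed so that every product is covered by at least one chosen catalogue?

D and H and J together: D ∪ H ∪ J = {1, 2, 3, 4, 5, 6, 7, 8, 9, 10} — every product is covered.
No 2 of the 10 catalogues cover everything (all 45 combinations miss at least one product), so 3 is optimal.

3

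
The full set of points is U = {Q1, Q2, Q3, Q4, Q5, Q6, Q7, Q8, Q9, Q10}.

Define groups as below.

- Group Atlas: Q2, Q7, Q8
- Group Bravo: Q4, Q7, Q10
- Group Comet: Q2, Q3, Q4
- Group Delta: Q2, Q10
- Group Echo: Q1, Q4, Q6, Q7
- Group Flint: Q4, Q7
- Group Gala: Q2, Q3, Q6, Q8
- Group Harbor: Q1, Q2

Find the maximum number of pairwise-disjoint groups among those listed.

2

Delta, Flint are pairwise disjoint (Delta={Q2,Q10}; Flint={Q4,Q7}).
Every remaining group overlaps one of these, and no 3 of the listed groups are pairwise disjoint, so 2 is the maximum.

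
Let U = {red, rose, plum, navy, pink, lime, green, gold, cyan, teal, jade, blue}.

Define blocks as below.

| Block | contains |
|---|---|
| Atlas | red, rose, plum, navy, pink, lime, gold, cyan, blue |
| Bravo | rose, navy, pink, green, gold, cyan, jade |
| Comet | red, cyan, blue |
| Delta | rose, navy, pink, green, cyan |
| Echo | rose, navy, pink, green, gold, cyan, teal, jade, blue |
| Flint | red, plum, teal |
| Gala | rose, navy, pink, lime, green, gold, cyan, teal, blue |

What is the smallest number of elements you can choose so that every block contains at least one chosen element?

2

H = {red, rose} meets every block (each contains at least one member of H), and |H| = 2.
The blocks Delta, Flint are pairwise disjoint, so any hitting set needs a separate element for each — at least 2. Hence 2 is optimal.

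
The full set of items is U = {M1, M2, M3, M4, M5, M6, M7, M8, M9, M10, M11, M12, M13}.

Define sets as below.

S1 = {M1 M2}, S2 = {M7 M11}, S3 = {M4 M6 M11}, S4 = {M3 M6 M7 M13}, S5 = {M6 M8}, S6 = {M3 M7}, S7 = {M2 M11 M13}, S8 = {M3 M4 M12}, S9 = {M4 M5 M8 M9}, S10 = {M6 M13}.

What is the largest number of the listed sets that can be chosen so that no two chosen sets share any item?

4

S1, S2, S9, S10 are pairwise disjoint (S1={M1,M2}; S2={M7,M11}; S9={M4,M5,M8,M9}; S10={M6,M13}).
Every remaining set overlaps one of these, and no 5 of the listed sets are pairwise disjoint, so 4 is the maximum.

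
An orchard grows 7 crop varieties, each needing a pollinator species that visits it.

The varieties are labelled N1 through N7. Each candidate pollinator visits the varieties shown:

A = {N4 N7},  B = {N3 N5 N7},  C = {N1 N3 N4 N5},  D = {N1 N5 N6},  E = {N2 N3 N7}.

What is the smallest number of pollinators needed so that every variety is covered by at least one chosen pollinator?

Take {C, D, E}. Their union is {N1, N2, N3, N4, N5, N6, N7}, which is all 7 varieties.
Only E contains N2, so E is forced; the remaining 4 varieties need at least 2 more pollinators (each remaining pollinator adds at most 3) — so at least 3 pollinators are needed, and 3 is optimal.

3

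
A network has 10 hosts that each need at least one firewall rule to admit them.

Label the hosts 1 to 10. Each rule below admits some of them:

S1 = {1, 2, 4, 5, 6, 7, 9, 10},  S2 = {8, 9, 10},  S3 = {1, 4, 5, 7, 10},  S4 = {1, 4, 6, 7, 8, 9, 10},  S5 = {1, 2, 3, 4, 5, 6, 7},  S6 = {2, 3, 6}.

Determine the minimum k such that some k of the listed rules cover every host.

2

S2 and S5 together: S2 ∪ S5 = {1, 2, 3, 4, 5, 6, 7, 8, 9, 10} — every host is covered.
No single rule has all 10 hosts (the largest, S1, has 8), so 2 is optimal.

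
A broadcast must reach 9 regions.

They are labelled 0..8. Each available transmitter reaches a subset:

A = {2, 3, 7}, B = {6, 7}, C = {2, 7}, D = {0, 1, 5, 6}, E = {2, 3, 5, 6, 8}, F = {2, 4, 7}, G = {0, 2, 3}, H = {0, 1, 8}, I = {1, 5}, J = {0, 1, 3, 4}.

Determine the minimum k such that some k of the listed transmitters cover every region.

3

Take {E, F, J}. Their union is {0, 1, 2, 3, 4, 5, 6, 7, 8}, which is all 9 regions.
No 2 of the 10 transmitters cover everything (all 45 combinations miss at least one region), so 3 is optimal.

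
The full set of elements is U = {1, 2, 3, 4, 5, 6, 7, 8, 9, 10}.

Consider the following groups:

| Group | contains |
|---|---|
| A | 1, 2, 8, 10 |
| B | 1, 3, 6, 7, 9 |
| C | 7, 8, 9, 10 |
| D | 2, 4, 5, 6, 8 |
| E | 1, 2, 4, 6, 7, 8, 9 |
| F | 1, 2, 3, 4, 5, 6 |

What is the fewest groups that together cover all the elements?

Take {C, F}. Their union is {1, 2, 3, 4, 5, 6, 7, 8, 9, 10}, which is all 10 elements.
No single group has all 10 elements (the largest, E, has 7), so 2 is optimal.

2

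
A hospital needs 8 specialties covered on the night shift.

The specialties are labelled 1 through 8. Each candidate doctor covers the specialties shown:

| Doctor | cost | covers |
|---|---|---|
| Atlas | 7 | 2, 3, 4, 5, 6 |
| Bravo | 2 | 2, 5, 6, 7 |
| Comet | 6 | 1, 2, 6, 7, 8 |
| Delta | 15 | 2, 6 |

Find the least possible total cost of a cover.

Atlas, Comet together cover every specialty (Atlas ∪ Comet = {1, 2, 3, 4, 5, 6, 7, 8}); total cost 7 + 6 = 13.
The greedy pick Bravo, Comet, Atlas costs 15; no covering selection beats 13.

13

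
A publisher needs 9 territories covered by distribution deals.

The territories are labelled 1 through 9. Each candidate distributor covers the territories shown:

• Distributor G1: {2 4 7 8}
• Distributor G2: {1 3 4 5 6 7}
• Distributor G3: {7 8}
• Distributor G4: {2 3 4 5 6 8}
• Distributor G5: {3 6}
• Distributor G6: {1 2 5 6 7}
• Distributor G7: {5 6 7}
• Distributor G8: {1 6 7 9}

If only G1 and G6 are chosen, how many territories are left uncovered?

2

Union of G1, G6 = {1, 2, 4, 5, 6, 7, 8}.
Not covered: 3, 9 — 2 territories.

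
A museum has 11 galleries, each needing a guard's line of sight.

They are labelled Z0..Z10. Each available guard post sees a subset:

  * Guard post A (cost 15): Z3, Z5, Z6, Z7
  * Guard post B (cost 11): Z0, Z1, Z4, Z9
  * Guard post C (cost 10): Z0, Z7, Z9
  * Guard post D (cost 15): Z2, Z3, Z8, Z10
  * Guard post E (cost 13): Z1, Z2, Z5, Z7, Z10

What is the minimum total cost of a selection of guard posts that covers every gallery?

41

A, B, D together cover every gallery (A ∪ B ∪ D = {Z0, Z1, Z2, Z3, Z4, Z5, Z6, Z7, Z8, Z9, Z10}); total cost 15 + 11 + 15 = 41.
The greedy pick E, B, A, D costs 54; no covering selection beats 41.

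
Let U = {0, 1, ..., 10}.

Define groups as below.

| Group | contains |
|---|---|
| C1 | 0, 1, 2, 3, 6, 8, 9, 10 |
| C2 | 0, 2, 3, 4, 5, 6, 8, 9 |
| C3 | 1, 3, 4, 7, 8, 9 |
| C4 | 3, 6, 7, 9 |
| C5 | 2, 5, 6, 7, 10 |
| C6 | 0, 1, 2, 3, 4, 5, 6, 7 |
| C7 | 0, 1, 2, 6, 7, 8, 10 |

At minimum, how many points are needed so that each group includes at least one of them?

2

H = {7, 8} meets every group (each contains at least one member of H), and |H| = 2.
No single point lies in every group, so at least 2 are needed and 2 is optimal.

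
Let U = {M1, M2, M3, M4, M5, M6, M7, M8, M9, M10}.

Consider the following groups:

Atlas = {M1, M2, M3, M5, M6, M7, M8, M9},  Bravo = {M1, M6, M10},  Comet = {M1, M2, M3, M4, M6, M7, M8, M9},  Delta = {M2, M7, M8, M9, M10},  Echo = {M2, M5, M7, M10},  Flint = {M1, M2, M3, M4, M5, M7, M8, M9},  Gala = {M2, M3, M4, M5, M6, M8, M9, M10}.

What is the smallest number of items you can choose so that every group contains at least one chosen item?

Take H = {M9, M10}. Each listed group contains at least one of these, so H is a hitting set of size 2.
No single item lies in every group, so at least 2 are needed and 2 is optimal.

2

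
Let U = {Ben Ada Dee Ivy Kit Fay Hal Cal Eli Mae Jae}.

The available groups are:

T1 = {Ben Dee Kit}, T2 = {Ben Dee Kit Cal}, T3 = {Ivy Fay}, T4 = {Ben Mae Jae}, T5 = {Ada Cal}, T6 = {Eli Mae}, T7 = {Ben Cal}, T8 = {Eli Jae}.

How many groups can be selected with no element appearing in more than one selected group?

4

T1, T3, T5, T6 are pairwise disjoint (T1={Ben,Dee,Kit}; T3={Ivy,Fay}; T5={Ada,Cal}; T6={Eli,Mae}).
Every remaining group overlaps one of these, and no 5 of the listed groups are pairwise disjoint, so 4 is the maximum.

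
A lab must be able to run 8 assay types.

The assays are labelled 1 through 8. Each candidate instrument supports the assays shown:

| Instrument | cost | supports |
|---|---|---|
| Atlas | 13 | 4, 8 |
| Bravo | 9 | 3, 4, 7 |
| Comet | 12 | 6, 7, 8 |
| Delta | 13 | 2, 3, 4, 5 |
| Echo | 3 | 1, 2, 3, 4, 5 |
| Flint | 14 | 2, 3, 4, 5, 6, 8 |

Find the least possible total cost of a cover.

Comet, Echo together cover every assay (Comet ∪ Echo = {1, 2, 3, 4, 5, 6, 7, 8}); total cost 12 + 3 = 15.
No covering selection has total cost below 15.

15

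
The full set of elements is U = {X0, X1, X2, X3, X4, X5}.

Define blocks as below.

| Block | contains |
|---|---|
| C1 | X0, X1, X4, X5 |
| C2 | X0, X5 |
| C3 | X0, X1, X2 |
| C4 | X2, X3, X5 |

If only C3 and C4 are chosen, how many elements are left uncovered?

1

Union of C3, C4 = {X0, X1, X2, X3, X5}.
Not covered: X4 — 1 element.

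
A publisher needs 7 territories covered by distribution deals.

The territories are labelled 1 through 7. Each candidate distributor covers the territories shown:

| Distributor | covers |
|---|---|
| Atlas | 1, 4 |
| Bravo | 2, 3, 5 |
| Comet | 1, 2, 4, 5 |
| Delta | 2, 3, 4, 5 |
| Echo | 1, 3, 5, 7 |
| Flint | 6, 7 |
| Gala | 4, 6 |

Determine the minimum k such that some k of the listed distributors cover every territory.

Comet and Echo and Flint together: Comet ∪ Echo ∪ Flint = {1, 2, 3, 4, 5, 6, 7} — every territory is covered.
No 2 of the 7 distributors cover everything (all 21 combinations miss at least one territory), so 3 is optimal.

3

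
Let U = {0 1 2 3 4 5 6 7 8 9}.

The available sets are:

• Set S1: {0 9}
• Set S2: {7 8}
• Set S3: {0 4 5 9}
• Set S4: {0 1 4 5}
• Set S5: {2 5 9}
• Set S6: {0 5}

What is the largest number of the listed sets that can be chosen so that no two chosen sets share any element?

S2, S5 are pairwise disjoint (S2={7,8}; S5={2,5,9}).
Every remaining set overlaps one of these, and no 3 of the listed sets are pairwise disjoint, so 2 is the maximum.

2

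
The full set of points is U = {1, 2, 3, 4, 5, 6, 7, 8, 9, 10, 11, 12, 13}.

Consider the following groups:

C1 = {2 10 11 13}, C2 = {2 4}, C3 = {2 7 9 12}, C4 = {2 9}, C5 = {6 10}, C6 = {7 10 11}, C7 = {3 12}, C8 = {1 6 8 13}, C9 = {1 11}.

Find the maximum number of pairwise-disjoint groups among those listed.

4

C4, C5, C7, C9 are pairwise disjoint (C4={2,9}; C5={6,10}; C7={3,12}; C9={1,11}).
Every remaining group overlaps one of these, and no 5 of the listed groups are pairwise disjoint, so 4 is the maximum.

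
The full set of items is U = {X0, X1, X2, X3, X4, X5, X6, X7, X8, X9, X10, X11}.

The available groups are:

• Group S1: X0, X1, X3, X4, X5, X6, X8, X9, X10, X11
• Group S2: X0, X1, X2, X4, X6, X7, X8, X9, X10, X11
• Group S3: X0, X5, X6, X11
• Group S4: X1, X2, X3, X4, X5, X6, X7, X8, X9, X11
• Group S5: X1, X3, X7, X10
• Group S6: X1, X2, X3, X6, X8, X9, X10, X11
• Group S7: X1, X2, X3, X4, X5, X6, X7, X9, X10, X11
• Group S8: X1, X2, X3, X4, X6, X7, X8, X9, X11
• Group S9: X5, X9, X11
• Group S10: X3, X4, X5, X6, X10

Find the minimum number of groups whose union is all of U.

S2 and S7 together: S2 ∪ S7 = {X0, X1, X2, X3, X4, X5, X6, X7, X8, X9, X10, X11} — every item is covered.
No single group has all 12 items (the largest, S1, has 10), so 2 is optimal.

2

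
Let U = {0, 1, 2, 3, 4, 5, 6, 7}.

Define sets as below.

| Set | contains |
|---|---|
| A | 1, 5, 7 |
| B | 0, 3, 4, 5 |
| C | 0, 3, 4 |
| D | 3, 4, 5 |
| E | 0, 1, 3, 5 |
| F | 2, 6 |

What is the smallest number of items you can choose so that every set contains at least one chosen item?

3

Take H = {1, 3, 6}. Each listed set contains at least one of these, so H is a hitting set of size 3.
The sets A, C, F are pairwise disjoint, so any hitting set needs a separate item for each — at least 3. Hence 3 is optimal.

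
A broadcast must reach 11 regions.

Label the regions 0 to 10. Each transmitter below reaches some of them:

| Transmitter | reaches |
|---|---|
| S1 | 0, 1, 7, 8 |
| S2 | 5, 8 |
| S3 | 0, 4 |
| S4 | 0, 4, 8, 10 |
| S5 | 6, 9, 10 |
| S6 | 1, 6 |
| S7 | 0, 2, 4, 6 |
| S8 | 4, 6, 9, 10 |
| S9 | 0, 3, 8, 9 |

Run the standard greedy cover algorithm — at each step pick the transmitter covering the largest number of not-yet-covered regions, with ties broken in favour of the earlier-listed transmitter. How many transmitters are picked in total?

5

Greedy: pick S1 (covers 4 new) → pick S8 (covers 4 new) → pick S2 (covers 1 new) → pick S7 (covers 1 new) → pick S9 (covers 1 new). Total picks: 5.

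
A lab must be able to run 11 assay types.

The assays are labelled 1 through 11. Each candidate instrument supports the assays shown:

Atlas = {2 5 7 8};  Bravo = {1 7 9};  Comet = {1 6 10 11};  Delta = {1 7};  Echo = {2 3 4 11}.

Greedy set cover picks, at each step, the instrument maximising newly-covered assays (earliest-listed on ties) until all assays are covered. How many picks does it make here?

4

Greedy: pick Atlas (covers 4 new) → pick Comet (covers 4 new) → pick Echo (covers 2 new) → pick Bravo (covers 1 new). Total picks: 4.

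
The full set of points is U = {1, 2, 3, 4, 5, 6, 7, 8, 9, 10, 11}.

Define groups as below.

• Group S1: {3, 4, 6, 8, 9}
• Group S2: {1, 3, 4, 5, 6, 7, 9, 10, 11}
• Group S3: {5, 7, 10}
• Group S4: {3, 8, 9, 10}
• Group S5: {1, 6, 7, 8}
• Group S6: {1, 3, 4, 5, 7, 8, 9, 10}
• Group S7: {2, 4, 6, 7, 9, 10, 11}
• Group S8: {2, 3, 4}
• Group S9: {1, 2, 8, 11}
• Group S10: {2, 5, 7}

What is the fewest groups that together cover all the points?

Take {S6, S7}. Their union is {1, 2, 3, 4, 5, 6, 7, 8, 9, 10, 11}, which is all 11 points.
No single group has all 11 points (the largest, S2, has 9), so 2 is optimal.

2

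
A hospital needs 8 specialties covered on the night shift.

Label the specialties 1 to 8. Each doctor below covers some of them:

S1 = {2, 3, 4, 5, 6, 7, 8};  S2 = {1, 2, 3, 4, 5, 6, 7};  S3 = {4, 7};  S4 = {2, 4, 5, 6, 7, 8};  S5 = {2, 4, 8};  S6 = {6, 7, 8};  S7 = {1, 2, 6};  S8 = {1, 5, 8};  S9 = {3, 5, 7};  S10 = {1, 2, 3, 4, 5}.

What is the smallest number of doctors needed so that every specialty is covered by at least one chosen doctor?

2

Take {S1, S10}. Their union is {1, 2, 3, 4, 5, 6, 7, 8}, which is all 8 specialties.
No single doctor has all 8 specialties (the largest, S1, has 7), so 2 is optimal.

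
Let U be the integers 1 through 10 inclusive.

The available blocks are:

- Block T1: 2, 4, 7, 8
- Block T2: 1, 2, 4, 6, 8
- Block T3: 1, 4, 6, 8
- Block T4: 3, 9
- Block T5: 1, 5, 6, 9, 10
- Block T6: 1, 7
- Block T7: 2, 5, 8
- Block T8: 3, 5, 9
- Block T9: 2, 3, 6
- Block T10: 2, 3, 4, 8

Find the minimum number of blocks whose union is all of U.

3

Take {T1, T5, T9}. Their union is {1, 2, 3, 4, 5, 6, 7, 8, 9, 10}, which is all 10 points.
Only T5 contains 10, so T5 is forced; the remaining 5 points need at least 2 more blocks (each remaining block adds at most 4) — so at least 3 blocks are needed, and 3 is optimal.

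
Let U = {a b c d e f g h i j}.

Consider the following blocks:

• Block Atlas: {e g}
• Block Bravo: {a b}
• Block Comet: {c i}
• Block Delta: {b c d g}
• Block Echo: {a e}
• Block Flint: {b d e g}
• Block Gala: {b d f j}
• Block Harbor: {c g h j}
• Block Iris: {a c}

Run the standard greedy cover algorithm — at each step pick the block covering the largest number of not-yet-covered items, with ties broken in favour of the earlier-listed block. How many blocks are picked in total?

Greedy: pick Delta (covers 4 new) → pick Echo (covers 2 new) → pick Gala (covers 2 new) → pick Comet (covers 1 new) → pick Harbor (covers 1 new). Total picks: 5.
(The true minimum cover uses only 4 blocks, so greedy is not optimal here.)

5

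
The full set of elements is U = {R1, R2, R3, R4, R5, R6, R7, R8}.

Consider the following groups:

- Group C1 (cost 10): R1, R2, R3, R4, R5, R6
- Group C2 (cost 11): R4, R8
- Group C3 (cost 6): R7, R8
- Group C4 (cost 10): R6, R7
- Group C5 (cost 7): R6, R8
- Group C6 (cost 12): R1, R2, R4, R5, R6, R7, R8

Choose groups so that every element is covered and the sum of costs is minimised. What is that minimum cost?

16

C1, C3 together cover every element (C1 ∪ C3 = {R1, R2, R3, R4, R5, R6, R7, R8}); total cost 10 + 6 = 16.
No covering selection has total cost below 16.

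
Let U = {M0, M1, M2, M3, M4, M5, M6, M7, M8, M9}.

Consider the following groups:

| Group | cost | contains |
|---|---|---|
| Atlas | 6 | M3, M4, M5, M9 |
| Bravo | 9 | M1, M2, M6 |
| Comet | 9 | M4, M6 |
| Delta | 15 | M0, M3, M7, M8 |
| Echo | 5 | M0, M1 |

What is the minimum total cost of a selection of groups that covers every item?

30

Atlas, Bravo, Delta together cover every item (Atlas ∪ Bravo ∪ Delta = {M0, M1, M2, M3, M4, M5, M6, M7, M8, M9}); total cost 6 + 9 + 15 = 30.
The greedy pick Atlas, Echo, Bravo, Delta costs 35; no covering selection beats 30.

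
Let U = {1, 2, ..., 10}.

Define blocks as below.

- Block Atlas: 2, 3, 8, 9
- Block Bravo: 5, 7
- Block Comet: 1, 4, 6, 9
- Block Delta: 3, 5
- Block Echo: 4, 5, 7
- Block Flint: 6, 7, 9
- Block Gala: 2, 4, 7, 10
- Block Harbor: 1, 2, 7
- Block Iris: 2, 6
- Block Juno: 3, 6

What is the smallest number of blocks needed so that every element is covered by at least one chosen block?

Take {Atlas, Comet, Echo, Gala}. Their union is {1, 2, 3, 4, 5, 6, 7, 8, 9, 10}, which is all 10 elements.
No 3 of the 10 blocks cover everything (all 120 combinations miss at least one element), so 4 is optimal.

4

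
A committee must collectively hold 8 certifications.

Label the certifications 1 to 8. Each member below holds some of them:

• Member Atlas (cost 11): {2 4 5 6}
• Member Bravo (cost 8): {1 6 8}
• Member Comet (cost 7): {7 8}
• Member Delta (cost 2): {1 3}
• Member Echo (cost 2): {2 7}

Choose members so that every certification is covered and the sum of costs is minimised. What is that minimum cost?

20

Atlas, Comet, Delta together cover every certification (Atlas ∪ Comet ∪ Delta = {1, 2, 3, 4, 5, 6, 7, 8}); total cost 11 + 7 + 2 = 20.
The greedy pick Delta, Echo, Atlas, Comet costs 22; no covering selection beats 20.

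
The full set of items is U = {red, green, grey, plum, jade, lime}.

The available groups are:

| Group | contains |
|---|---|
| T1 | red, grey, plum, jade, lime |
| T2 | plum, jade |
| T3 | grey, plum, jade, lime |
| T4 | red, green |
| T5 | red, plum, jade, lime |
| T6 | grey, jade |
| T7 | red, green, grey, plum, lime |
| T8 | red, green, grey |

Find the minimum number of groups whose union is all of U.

Take {T6, T7}. Their union is {red, green, grey, plum, jade, lime}, which is all 6 items.
No single group has all 6 items (the largest, T1, has 5), so 2 is optimal.

2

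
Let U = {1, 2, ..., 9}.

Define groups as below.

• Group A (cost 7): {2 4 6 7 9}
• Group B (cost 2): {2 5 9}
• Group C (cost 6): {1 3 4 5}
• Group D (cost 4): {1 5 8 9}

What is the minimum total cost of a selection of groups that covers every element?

17

A, C, D together cover every element (A ∪ C ∪ D = {1, 2, 3, 4, 5, 6, 7, 8, 9}); total cost 7 + 6 + 4 = 17.
The greedy pick B, C, A, D costs 19; no covering selection beats 17.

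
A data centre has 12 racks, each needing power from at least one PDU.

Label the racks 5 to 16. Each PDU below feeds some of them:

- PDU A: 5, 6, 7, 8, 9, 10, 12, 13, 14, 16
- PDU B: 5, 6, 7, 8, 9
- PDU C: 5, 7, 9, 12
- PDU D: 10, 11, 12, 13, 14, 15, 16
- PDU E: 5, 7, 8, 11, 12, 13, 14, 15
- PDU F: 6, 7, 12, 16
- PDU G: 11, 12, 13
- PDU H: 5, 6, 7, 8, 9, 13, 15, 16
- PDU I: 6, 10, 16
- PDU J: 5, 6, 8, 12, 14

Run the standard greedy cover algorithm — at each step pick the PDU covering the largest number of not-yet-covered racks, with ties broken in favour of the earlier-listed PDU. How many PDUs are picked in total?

Greedy: pick A (covers 10 new) → pick D (covers 2 new). Total picks: 2.

2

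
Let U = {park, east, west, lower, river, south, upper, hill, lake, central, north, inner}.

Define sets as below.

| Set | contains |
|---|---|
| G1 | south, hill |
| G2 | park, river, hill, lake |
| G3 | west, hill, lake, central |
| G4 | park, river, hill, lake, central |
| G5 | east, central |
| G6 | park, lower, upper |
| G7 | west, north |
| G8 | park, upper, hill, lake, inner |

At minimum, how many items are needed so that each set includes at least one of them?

4

H = {park, west, hill, central} meets every set (each contains at least one member of H), and |H| = 4.
The sets G1, G5, G6, G7 are pairwise disjoint, so any hitting set needs a separate item for each — at least 4. Hence 4 is optimal.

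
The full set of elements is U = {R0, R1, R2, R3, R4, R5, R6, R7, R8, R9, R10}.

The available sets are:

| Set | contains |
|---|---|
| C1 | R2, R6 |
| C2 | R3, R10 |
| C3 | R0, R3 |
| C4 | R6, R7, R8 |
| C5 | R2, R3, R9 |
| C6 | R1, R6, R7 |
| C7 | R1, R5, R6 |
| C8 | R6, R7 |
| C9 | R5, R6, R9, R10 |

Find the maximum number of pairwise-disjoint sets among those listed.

2

C3, C8 are pairwise disjoint (C3={R0,R3}; C8={R6,R7}).
Every remaining set overlaps one of these, and no 3 of the listed sets are pairwise disjoint, so 2 is the maximum.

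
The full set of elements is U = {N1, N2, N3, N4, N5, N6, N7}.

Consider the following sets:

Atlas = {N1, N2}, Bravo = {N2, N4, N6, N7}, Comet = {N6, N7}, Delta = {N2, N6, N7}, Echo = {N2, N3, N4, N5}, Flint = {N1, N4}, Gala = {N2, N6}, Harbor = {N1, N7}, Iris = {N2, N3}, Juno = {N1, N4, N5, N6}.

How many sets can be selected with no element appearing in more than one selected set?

3

Comet, Flint, Iris are pairwise disjoint (Comet={N6,N7}; Flint={N1,N4}; Iris={N2,N3}).
Every remaining set overlaps one of these, and no 4 of the listed sets are pairwise disjoint, so 3 is the maximum.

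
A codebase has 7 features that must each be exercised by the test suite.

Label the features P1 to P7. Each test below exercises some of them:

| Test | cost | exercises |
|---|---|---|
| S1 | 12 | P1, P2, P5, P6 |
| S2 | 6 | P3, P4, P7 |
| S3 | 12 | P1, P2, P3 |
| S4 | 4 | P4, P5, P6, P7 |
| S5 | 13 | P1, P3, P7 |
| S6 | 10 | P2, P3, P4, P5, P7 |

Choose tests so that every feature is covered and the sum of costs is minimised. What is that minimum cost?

16

S3, S4 together cover every feature (S3 ∪ S4 = {P1, P2, P3, P4, P5, P6, P7}); total cost 12 + 4 = 16.
No covering selection has total cost below 16.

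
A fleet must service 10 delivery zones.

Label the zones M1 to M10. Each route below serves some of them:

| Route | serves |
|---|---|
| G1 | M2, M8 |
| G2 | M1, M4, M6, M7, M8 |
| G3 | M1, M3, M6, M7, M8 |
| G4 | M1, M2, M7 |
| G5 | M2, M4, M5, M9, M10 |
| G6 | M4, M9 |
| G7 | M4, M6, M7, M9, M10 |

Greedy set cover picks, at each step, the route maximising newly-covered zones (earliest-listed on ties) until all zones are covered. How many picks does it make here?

Greedy: pick G2 (covers 5 new) → pick G5 (covers 4 new) → pick G3 (covers 1 new). Total picks: 3.
(The true minimum cover uses only 2 routes, so greedy is not optimal here.)

3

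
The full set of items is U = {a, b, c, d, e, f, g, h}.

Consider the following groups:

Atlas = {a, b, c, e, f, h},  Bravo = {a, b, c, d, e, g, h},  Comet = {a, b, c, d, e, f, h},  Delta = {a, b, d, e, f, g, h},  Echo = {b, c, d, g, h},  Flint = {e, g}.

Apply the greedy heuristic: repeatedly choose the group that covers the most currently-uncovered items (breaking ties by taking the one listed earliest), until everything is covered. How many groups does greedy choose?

Greedy: pick Bravo (covers 7 new) → pick Atlas (covers 1 new). Total picks: 2.

2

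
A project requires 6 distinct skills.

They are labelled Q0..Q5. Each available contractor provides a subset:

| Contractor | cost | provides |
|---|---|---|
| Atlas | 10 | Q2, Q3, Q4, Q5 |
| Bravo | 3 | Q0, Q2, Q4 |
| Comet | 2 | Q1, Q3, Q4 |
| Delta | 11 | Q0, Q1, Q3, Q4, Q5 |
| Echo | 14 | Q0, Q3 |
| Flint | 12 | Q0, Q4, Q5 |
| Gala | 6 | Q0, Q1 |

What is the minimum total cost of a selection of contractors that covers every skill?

14

Bravo, Delta together cover every skill (Bravo ∪ Delta = {Q0, Q1, Q2, Q3, Q4, Q5}); total cost 3 + 11 = 14.
The greedy pick Comet, Bravo, Atlas costs 15; no covering selection beats 14.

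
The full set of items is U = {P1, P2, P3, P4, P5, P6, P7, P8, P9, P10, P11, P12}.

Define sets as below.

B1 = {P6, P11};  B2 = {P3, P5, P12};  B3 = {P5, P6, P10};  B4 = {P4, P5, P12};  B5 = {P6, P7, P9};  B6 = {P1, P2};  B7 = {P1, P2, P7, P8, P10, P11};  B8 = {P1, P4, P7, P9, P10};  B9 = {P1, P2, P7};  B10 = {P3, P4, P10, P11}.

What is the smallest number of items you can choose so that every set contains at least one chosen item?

4

The 4 items {P1, P5, P6, P10} hit every set.
No choice of 3 items meets every set, so 4 is the minimum.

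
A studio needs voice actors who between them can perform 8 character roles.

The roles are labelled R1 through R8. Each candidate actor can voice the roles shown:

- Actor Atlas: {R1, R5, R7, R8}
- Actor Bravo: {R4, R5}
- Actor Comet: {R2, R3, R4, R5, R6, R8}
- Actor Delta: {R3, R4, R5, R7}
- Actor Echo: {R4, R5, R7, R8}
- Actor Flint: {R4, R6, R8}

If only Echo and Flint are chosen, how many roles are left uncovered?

3

Union of Echo, Flint = {R4, R5, R6, R7, R8}.
Not covered: R1, R2, R3 — 3 roles.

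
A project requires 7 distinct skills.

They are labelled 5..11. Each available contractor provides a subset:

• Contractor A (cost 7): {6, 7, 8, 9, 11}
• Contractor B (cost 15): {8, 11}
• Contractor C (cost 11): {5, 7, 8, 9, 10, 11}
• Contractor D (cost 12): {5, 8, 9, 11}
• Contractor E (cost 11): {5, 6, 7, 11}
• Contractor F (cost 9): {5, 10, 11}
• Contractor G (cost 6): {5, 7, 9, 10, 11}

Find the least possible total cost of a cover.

A, G together cover every skill (A ∪ G = {5, 6, 7, 8, 9, 10, 11}); total cost 7 + 6 = 13.
No covering selection has total cost below 13.

13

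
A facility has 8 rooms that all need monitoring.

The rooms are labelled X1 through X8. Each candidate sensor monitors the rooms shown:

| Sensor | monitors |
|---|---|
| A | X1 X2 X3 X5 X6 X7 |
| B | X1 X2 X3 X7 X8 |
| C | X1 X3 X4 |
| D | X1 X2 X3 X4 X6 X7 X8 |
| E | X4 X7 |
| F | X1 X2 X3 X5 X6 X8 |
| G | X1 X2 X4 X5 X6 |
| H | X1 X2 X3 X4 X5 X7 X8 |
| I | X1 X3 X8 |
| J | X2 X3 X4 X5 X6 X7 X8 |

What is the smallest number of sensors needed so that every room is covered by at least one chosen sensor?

2

I and J together: I ∪ J = {X1, X2, X3, X4, X5, X6, X7, X8} — every room is covered.
No single sensor has all 8 rooms (the largest, D, has 7), so 2 is optimal.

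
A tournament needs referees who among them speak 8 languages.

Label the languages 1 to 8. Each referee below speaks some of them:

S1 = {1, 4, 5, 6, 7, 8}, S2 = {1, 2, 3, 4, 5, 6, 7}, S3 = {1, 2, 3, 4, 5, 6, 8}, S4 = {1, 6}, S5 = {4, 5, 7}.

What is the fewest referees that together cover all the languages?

2

Take {S3, S5}. Their union is {1, 2, 3, 4, 5, 6, 7, 8}, which is all 8 languages.
No single referee has all 8 languages (the largest, S2, has 7), so 2 is optimal.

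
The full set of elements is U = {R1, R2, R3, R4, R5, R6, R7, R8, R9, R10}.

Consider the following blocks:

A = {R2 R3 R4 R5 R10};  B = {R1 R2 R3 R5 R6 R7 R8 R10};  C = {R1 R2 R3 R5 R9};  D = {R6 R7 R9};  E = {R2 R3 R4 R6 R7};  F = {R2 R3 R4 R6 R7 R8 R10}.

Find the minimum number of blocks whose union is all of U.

C and F cover everything between them: the union {R1, R2, R3, R4, R5, R6, R7, R8, R9, R10} is all of U.
No single block has all 10 elements (the largest, B, has 8), so 2 is optimal.

2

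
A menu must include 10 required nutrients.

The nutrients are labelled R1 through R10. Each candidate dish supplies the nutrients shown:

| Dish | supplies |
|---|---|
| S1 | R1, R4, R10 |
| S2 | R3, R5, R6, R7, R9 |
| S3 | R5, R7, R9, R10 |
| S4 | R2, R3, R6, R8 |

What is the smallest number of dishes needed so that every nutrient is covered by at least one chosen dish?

S1 and S2 and S4 together: S1 ∪ S2 ∪ S4 = {R1, R2, R3, R4, R5, R6, R7, R8, R9, R10} — every nutrient is covered.
Only S1 contains R1, so S1 is forced; the remaining 7 nutrients need at least 2 more dishes (each remaining dish adds at most 5) — so at least 3 dishes are needed, and 3 is optimal.

3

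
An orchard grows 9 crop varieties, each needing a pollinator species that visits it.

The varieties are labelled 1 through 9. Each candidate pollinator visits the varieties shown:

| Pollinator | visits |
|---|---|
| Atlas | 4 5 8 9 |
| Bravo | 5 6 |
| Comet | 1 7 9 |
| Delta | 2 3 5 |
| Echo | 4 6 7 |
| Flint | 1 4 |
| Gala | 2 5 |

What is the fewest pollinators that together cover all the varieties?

4

Atlas and Bravo and Comet and Delta together: Atlas ∪ Bravo ∪ Comet ∪ Delta = {1, 2, 3, 4, 5, 6, 7, 8, 9} — every variety is covered.
Only Atlas contains 8, so Atlas is forced; the remaining 5 varieties need at least 3 more pollinators (each remaining pollinator adds at most 2) — so at least 4 pollinators are needed, and 4 is optimal.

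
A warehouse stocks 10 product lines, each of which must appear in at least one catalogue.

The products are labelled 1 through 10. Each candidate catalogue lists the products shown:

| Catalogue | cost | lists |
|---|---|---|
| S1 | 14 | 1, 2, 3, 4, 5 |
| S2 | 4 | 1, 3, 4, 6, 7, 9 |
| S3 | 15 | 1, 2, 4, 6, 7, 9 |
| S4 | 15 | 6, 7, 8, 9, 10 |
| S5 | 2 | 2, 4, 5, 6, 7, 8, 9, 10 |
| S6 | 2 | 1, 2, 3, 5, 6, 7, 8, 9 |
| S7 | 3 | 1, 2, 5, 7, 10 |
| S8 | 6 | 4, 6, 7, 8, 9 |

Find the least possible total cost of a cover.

4

S5, S6 together cover every product (S5 ∪ S6 = {1, 2, 3, 4, 5, 6, 7, 8, 9, 10}); total cost 2 + 2 = 4.
No covering selection has total cost below 4.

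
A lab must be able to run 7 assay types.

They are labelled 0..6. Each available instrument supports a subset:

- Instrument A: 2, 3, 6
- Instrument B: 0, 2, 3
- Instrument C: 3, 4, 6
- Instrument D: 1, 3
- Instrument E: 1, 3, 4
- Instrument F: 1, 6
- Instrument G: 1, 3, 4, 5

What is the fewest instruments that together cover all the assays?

Take {B, C, G}. Their union is {0, 1, 2, 3, 4, 5, 6}, which is all 7 assays.
Only B contains 0, so B is forced; the remaining 4 assays need at least 2 more instruments (each remaining instrument adds at most 3) — so at least 3 instruments are needed, and 3 is optimal.

3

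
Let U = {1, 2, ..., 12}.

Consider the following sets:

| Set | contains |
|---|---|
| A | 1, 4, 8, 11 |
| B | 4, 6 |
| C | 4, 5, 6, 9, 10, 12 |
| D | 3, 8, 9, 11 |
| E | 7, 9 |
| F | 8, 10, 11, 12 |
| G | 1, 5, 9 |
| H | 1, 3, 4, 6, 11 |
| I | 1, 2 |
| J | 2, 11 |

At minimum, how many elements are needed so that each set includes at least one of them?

4

T = {2, 6, 9, 11} meets every set (each contains at least one member of T), and |T| = 4.
The sets B, E, F, I are pairwise disjoint, so any hitting set needs a separate element for each — at least 4. Hence 4 is optimal.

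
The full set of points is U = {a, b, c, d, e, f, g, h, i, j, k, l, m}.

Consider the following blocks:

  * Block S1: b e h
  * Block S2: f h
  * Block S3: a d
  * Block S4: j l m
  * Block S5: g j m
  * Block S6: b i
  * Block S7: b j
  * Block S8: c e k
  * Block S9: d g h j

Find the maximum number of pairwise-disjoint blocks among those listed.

S2, S3, S4, S6, S8 are pairwise disjoint (S2={f,h}; S3={a,d}; S4={j,l,m}; S6={b,i}; S8={c,e,k}).
Every remaining block overlaps one of these, and no 6 of the listed blocks are pairwise disjoint, so 5 is the maximum.

5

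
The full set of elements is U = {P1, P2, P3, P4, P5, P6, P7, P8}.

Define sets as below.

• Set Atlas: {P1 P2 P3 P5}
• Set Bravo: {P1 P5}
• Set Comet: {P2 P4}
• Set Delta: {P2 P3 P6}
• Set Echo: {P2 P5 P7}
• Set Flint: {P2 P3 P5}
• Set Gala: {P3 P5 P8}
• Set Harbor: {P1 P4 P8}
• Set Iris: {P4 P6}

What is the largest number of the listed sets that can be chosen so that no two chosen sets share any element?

Bravo, Iris are pairwise disjoint (Bravo={P1,P5}; Iris={P4,P6}).
Every remaining set overlaps one of these, and no 3 of the listed sets are pairwise disjoint, so 2 is the maximum.

2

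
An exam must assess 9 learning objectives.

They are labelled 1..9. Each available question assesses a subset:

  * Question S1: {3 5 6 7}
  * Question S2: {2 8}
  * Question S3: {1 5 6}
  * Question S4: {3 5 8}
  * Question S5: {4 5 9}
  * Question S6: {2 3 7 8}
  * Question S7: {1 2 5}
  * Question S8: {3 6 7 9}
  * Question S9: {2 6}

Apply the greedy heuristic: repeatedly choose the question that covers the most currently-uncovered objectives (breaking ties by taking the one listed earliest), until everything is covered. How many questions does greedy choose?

4

Greedy: pick S1 (covers 4 new) → pick S2 (covers 2 new) → pick S5 (covers 2 new) → pick S3 (covers 1 new). Total picks: 4.
(The true minimum cover uses only 3 questions, so greedy is not optimal here.)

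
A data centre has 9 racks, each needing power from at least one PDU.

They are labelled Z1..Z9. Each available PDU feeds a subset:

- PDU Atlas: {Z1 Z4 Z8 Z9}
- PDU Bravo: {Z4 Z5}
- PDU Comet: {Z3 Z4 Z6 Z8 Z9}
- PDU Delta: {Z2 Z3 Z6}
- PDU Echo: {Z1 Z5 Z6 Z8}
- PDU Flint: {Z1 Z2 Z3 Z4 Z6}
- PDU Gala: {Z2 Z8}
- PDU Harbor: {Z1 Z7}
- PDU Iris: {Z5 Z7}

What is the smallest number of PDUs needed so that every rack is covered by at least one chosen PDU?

3

Atlas and Flint and Iris together: Atlas ∪ Flint ∪ Iris = {Z1, Z2, Z3, Z4, Z5, Z6, Z7, Z8, Z9} — every rack is covered.
No 2 of the 9 PDUs cover everything (all 36 combinations miss at least one rack), so 3 is optimal.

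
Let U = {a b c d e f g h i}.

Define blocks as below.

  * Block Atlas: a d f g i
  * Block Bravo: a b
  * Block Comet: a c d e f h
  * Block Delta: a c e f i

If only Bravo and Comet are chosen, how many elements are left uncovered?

Union of Bravo, Comet = {a, b, c, d, e, f, h}.
Not covered: g, i — 2 elements.

2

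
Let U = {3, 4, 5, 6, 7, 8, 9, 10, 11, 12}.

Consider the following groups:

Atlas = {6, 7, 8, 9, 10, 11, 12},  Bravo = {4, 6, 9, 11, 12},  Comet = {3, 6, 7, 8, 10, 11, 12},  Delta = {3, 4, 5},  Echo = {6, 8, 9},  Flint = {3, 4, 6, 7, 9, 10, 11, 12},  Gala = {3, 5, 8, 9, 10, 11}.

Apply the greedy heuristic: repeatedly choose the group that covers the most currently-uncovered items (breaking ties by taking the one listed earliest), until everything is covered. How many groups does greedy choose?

Greedy: pick Flint (covers 8 new) → pick Gala (covers 2 new). Total picks: 2.

2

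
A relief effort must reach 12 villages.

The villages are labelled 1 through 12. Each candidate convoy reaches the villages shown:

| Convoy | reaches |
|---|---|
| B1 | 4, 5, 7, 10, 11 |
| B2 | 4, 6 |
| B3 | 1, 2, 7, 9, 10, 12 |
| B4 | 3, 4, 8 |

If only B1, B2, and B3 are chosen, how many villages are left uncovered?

Union of B1, B2, B3 = {1, 2, 4, 5, 6, 7, 9, 10, 11, 12}.
Not covered: 3, 8 — 2 villages.

2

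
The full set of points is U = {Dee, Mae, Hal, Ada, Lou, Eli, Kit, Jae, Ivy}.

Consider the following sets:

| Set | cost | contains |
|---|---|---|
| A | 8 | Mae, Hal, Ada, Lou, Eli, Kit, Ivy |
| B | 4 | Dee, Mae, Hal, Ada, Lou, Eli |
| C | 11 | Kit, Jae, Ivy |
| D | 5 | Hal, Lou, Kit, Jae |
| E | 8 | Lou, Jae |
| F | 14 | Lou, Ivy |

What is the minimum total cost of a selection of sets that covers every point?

15

B, C together cover every point (B ∪ C = {Dee, Mae, Hal, Ada, Lou, Eli, Kit, Jae, Ivy}); total cost 4 + 11 = 15.
The greedy pick B, D, A costs 17; no covering selection beats 15.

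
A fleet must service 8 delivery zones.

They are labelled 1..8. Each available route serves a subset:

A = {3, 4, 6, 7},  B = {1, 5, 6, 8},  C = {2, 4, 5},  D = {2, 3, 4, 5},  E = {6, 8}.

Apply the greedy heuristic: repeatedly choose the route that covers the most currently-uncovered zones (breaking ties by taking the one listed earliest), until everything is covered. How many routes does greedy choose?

3

Greedy: pick A (covers 4 new) → pick B (covers 3 new) → pick C (covers 1 new). Total picks: 3.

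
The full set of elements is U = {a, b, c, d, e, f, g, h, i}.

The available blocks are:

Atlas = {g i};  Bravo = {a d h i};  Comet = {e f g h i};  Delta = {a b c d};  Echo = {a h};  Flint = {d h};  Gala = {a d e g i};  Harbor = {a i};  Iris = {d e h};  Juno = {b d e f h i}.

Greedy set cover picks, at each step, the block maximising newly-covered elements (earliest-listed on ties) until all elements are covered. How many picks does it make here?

Greedy: pick Juno (covers 6 new) → pick Delta (covers 2 new) → pick Atlas (covers 1 new). Total picks: 3.
(The true minimum cover uses only 2 blocks, so greedy is not optimal here.)

3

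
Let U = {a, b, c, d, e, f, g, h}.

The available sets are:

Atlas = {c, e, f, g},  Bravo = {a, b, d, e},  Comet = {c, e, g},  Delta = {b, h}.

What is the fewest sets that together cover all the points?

Atlas and Bravo and Delta together: Atlas ∪ Bravo ∪ Delta = {a, b, c, d, e, f, g, h} — every point is covered.
Only Bravo contains a, so Bravo is forced; the remaining 4 points need at least 2 more sets (each remaining set adds at most 3) — so at least 3 sets are needed, and 3 is optimal.

3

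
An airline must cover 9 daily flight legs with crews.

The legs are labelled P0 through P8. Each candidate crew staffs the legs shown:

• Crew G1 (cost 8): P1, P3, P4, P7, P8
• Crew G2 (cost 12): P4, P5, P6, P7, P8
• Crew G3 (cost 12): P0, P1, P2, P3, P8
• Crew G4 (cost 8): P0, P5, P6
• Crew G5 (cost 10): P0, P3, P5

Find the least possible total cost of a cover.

G2, G3 together cover every leg (G2 ∪ G3 = {P0, P1, P2, P3, P4, P5, P6, P7, P8}); total cost 12 + 12 = 24.
The greedy pick G1, G4, G3 costs 28; no covering selection beats 24.

24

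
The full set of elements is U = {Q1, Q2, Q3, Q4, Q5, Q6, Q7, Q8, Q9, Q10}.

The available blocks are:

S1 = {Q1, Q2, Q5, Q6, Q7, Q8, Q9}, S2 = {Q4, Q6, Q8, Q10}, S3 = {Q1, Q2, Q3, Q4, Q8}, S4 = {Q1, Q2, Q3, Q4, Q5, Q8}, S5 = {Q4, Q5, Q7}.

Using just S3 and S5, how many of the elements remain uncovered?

3

Union of S3, S5 = {Q1, Q2, Q3, Q4, Q5, Q7, Q8}.
Not covered: Q6, Q9, Q10 — 3 elements.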